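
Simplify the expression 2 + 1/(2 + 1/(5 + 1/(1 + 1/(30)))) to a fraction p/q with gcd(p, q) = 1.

987/401

Work from the innermost term outward:
Start with 30.
1 + 1/(30/1) = 1 + 1/30 = 31/30
5 + 1/(31/30) = 5 + 30/31 = 185/31
2 + 1/(185/31) = 2 + 31/185 = 401/185
2 + 1/(401/185) = 2 + 185/401 = 987/401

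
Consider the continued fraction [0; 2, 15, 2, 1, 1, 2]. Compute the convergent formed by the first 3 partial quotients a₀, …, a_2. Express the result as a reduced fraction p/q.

Collapse the nested fraction from the inside out:
Start with 15.
2 + 1/(15/1) = 2 + 1/15 = 31/15
0 + 1/(31/15) = 0 + 15/31 = 15/31

15/31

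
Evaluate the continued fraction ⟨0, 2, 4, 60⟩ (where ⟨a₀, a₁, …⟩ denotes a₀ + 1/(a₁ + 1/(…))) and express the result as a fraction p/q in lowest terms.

241/542

Compute successive convergents:
a_0 = 0: 0/1
a_1 = 2: 1/2
a_2 = 4: 4/9
a_3 = 60: 241/542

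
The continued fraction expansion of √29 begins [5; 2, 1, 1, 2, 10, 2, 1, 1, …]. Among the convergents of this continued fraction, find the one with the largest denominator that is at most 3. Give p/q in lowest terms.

16/3

List convergents until the denominator exceeds the bound:
a_0 = 5: 5/1  (≤ bound)
a_1 = 2: 11/2  (≤ bound)
a_2 = 1: 16/3  (≤ bound)
a_3 = 1: 27/5  (> 3, stop)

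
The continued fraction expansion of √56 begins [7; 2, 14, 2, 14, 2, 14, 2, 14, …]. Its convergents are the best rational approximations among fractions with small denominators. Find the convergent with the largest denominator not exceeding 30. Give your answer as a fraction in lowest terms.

217/29

a_0 = 7: 7/1  (≤ bound)
a_1 = 2: 15/2  (≤ bound)
a_2 = 14: 217/29  (≤ bound)
a_3 = 2: 449/60  (> 30, stop)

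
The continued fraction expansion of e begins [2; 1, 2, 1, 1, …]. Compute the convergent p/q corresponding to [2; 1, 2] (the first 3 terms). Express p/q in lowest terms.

a_0 = 2: 2/1
a_1 = 1: 3/1
a_2 = 2: 8/3

8/3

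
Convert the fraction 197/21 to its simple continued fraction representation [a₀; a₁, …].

197 ÷ 21 → quotient 9, remainder 8
21 ÷ 8 → quotient 2, remainder 5
8 ÷ 5 → quotient 1, remainder 3
5 ÷ 3 → quotient 1, remainder 2
3 ÷ 2 → quotient 1, remainder 1
2 ÷ 1 → quotient 2, remainder 0

[9; 2, 1, 1, 1, 2]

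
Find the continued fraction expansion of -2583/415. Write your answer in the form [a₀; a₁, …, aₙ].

[-7; 1, 3, 2, 6, 7]

⌊-2583/415⌋ = -7, remainder 322
⌊415/322⌋ = 1, remainder 93
⌊322/93⌋ = 3, remainder 43
⌊93/43⌋ = 2, remainder 7
⌊43/7⌋ = 6, remainder 1
⌊7/1⌋ = 7, remainder 0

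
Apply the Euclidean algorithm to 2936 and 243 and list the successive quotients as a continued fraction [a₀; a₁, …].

⌊2936/243⌋ = 12, remainder 20
⌊243/20⌋ = 12, remainder 3
⌊20/3⌋ = 6, remainder 2
⌊3/2⌋ = 1, remainder 1
⌊2/1⌋ = 2, remainder 0

[12; 12, 6, 1, 2]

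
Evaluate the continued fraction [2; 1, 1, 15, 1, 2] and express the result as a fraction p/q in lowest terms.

Use the convergent recurrence hₖ = aₖ·hₖ₋₁ + hₖ₋₂ (and likewise for the denominators kₖ):
a_0 = 2: 2/1
a_1 = 1: 3/1
a_2 = 1: 5/2
a_3 = 15: 78/31
a_4 = 1: 83/33
a_5 = 2: 244/97

244/97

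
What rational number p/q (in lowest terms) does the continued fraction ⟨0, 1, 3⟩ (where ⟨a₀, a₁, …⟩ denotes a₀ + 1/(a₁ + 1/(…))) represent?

a_0 = 0: 0/1
a_1 = 1: 1/1
a_2 = 3: 3/4

3/4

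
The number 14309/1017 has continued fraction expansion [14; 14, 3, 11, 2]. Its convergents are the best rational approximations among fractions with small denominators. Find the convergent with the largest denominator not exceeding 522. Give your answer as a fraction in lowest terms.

6852/487

a_0 = 14: 14/1  (≤ bound)
a_1 = 14: 197/14  (≤ bound)
a_2 = 3: 605/43  (≤ bound)
a_3 = 11: 6852/487  (≤ bound)
a_4 = 2: 14309/1017  (> 522, stop)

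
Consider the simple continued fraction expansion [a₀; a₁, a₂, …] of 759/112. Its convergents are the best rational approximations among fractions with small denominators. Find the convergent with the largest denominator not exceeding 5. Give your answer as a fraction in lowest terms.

27/4

List convergents until the denominator exceeds the bound:
a_0 = 6: 6/1  (≤ bound)
a_1 = 1: 7/1  (≤ bound)
a_2 = 3: 27/4  (≤ bound)
a_3 = 2: 61/9  (> 5, stop)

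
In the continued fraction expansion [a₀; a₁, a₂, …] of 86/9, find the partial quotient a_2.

1

⌊86/9⌋ = 9, remainder 5
⌊9/5⌋ = 1, remainder 4
⌊5/4⌋ = 1, remainder 1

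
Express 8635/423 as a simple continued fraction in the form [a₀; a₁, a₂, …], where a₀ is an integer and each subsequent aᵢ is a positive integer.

Apply division with remainder until the remainder is 0:
8635 = 20·423 + 175, so a_0 = 20
423 = 2·175 + 73, so a_1 = 2
175 = 2·73 + 29, so a_2 = 2
73 = 2·29 + 15, so a_3 = 2
29 = 1·15 + 14, so a_4 = 1
15 = 1·14 + 1, so a_5 = 1
14 = 14·1 + 0, so a_6 = 14

[20; 2, 2, 2, 1, 1, 14]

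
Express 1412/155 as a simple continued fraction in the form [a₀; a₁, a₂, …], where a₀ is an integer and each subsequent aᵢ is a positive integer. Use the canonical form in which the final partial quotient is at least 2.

[9; 9, 8, 2]

⌊1412/155⌋ = 9, remainder 17
⌊155/17⌋ = 9, remainder 2
⌊17/2⌋ = 8, remainder 1
⌊2/1⌋ = 2, remainder 0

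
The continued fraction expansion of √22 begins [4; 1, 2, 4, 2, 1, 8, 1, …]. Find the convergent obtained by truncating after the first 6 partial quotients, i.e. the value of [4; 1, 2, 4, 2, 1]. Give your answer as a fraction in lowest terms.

Use the convergent recurrence hₖ = aₖ·hₖ₋₁ + hₖ₋₂ (and likewise for the denominators kₖ):
a_0 = 4: 4/1
a_1 = 1: 5/1
a_2 = 2: 14/3
a_3 = 4: 61/13
a_4 = 2: 136/29
a_5 = 1: 197/42

197/42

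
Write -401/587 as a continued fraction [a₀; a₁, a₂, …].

[-1; 3, 6, 2, 2, 2, 2]

Run the Euclidean algorithm, recording each quotient:
⌊-401/587⌋ = -1, remainder 186
⌊587/186⌋ = 3, remainder 29
⌊186/29⌋ = 6, remainder 12
⌊29/12⌋ = 2, remainder 5
⌊12/5⌋ = 2, remainder 2
⌊5/2⌋ = 2, remainder 1
⌊2/1⌋ = 2, remainder 0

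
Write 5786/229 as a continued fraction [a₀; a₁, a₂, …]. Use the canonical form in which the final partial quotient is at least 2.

⌊5786/229⌋ = 25, remainder 61
⌊229/61⌋ = 3, remainder 46
⌊61/46⌋ = 1, remainder 15
⌊46/15⌋ = 3, remainder 1
⌊15/1⌋ = 15, remainder 0

[25; 3, 1, 3, 15]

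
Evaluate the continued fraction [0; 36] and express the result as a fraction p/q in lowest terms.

1/36

Build up convergents one term at a time:
a_0 = 0: 0/1
a_1 = 36: 1/36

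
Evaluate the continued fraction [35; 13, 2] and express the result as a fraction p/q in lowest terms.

947/27

a_0 = 35: 35/1
a_1 = 13: 456/13
a_2 = 2: 947/27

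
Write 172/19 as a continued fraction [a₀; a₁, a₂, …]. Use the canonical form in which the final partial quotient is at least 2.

[9; 19]

172 ÷ 19 → quotient 9, remainder 1
19 ÷ 1 → quotient 19, remainder 0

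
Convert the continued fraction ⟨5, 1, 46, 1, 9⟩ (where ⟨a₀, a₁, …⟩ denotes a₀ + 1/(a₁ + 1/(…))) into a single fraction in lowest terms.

2864/479

Work from the innermost term outward:
Start with 9.
1 + 1/(9/1) = 1 + 1/9 = 10/9
46 + 1/(10/9) = 46 + 9/10 = 469/10
1 + 1/(469/10) = 1 + 10/469 = 479/469
5 + 1/(479/469) = 5 + 469/479 = 2864/479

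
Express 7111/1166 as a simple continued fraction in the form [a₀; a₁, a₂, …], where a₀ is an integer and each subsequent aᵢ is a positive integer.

[6; 10, 7, 5, 3]

Apply division with remainder until the remainder is 0:
7111 ÷ 1166 → quotient 6, remainder 115
1166 ÷ 115 → quotient 10, remainder 16
115 ÷ 16 → quotient 7, remainder 3
16 ÷ 3 → quotient 5, remainder 1
3 ÷ 1 → quotient 3, remainder 0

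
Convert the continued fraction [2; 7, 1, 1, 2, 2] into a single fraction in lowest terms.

a_0 = 2: 2/1
a_1 = 7: 15/7
a_2 = 1: 17/8
a_3 = 1: 32/15
a_4 = 2: 81/38
a_5 = 2: 194/91

194/91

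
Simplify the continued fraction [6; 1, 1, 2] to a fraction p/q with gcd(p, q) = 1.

Starting at the tail and folding back:
Start with 2.
1 + 1/(2/1) = 1 + 1/2 = 3/2
1 + 1/(3/2) = 1 + 2/3 = 5/3
6 + 1/(5/3) = 6 + 3/5 = 33/5

33/5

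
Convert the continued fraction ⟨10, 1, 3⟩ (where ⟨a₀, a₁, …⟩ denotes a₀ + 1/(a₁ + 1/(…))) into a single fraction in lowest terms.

Use the convergent recurrence hₖ = aₖ·hₖ₋₁ + hₖ₋₂ (and likewise for the denominators kₖ):
a_0 = 10: 10/1
a_1 = 1: 11/1
a_2 = 3: 43/4

43/4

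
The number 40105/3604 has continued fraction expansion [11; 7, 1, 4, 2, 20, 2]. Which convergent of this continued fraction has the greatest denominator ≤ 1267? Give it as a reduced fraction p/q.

957/86

a_0 = 11: 11/1  (≤ bound)
a_1 = 7: 78/7  (≤ bound)
a_2 = 1: 89/8  (≤ bound)
a_3 = 4: 434/39  (≤ bound)
a_4 = 2: 957/86  (≤ bound)
a_5 = 20: 19574/1759  (> 1267, stop)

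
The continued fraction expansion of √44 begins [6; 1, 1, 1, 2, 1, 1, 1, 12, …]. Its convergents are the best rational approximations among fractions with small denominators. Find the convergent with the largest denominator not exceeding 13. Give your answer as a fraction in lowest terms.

73/11

List convergents until the denominator exceeds the bound:
a_0 = 6: 6/1  (≤ bound)
a_1 = 1: 7/1  (≤ bound)
a_2 = 1: 13/2  (≤ bound)
a_3 = 1: 20/3  (≤ bound)
a_4 = 2: 53/8  (≤ bound)
a_5 = 1: 73/11  (≤ bound)
a_6 = 1: 126/19  (> 13, stop)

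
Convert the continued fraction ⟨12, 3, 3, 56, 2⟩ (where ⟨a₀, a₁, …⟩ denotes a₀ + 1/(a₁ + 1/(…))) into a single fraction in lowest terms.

Start with 2.
56 + 1/(2/1) = 56 + 1/2 = 113/2
3 + 1/(113/2) = 3 + 2/113 = 341/113
3 + 1/(341/113) = 3 + 113/341 = 1136/341
12 + 1/(1136/341) = 12 + 341/1136 = 13973/1136

13973/1136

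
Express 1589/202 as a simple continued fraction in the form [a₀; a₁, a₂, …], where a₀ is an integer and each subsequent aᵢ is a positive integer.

[7; 1, 6, 2, 13]

⌊1589/202⌋ = 7, remainder 175
⌊202/175⌋ = 1, remainder 27
⌊175/27⌋ = 6, remainder 13
⌊27/13⌋ = 2, remainder 1
⌊13/1⌋ = 13, remainder 0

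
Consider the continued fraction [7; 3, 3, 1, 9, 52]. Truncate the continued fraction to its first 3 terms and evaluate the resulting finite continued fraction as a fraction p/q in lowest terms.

73/10

a_0 = 7: 7/1
a_1 = 3: 22/3
a_2 = 3: 73/10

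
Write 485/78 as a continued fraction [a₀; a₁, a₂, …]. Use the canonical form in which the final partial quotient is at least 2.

⌊485/78⌋ = 6, remainder 17
⌊78/17⌋ = 4, remainder 10
⌊17/10⌋ = 1, remainder 7
⌊10/7⌋ = 1, remainder 3
⌊7/3⌋ = 2, remainder 1
⌊3/1⌋ = 3, remainder 0

[6; 4, 1, 1, 2, 3]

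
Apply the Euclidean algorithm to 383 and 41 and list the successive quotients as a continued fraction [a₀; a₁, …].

[9; 2, 1, 13]

383 = 9·41 + 14, so a_0 = 9
41 = 2·14 + 13, so a_1 = 2
14 = 1·13 + 1, so a_2 = 1
13 = 13·1 + 0, so a_3 = 13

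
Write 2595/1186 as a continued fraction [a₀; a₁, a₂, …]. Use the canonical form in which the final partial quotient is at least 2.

2595 = 2·1186 + 223, so a_0 = 2
1186 = 5·223 + 71, so a_1 = 5
223 = 3·71 + 10, so a_2 = 3
71 = 7·10 + 1, so a_3 = 7
10 = 10·1 + 0, so a_4 = 10

[2; 5, 3, 7, 10]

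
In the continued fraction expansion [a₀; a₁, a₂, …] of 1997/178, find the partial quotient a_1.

4

⌊1997/178⌋ = 11, remainder 39
⌊178/39⌋ = 4, remainder 22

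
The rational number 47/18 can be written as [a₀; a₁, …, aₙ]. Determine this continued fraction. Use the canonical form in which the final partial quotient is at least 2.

47 = 2·18 + 11, so a_0 = 2
18 = 1·11 + 7, so a_1 = 1
11 = 1·7 + 4, so a_2 = 1
7 = 1·4 + 3, so a_3 = 1
4 = 1·3 + 1, so a_4 = 1
3 = 3·1 + 0, so a_5 = 3

[2; 1, 1, 1, 1, 3]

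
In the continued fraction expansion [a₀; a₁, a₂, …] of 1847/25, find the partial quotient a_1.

1847 = 73·25 + 22, so a_0 = 73
25 = 1·22 + 3, so a_1 = 1

1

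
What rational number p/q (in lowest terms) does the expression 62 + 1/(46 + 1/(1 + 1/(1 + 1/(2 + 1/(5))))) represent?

78023/1258

Build up convergents one term at a time:
a_0 = 62: 62/1
a_1 = 46: 2853/46
a_2 = 1: 2915/47
a_3 = 1: 5768/93
a_4 = 2: 14451/233
a_5 = 5: 78023/1258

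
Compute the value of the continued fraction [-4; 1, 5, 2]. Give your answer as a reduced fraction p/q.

-41/13

Build up convergents one term at a time:
a_0 = -4: -4/1
a_1 = 1: -3/1
a_2 = 5: -19/6
a_3 = 2: -41/13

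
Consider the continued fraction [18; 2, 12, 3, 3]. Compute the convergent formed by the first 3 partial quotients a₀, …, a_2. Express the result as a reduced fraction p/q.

462/25

a_0 = 18: 18/1
a_1 = 2: 37/2
a_2 = 12: 462/25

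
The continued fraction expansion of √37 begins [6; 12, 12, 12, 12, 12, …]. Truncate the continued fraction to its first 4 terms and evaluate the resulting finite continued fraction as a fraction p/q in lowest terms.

10657/1752

Work from the innermost term outward:
Start with 12.
12 + 1/(12/1) = 12 + 1/12 = 145/12
12 + 1/(145/12) = 12 + 12/145 = 1752/145
6 + 1/(1752/145) = 6 + 145/1752 = 10657/1752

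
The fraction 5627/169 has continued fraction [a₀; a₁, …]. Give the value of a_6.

2

5627 = 33·169 + 50, so a_0 = 33
169 = 3·50 + 19, so a_1 = 3
50 = 2·19 + 12, so a_2 = 2
19 = 1·12 + 7, so a_3 = 1
12 = 1·7 + 5, so a_4 = 1
7 = 1·5 + 2, so a_5 = 1
5 = 2·2 + 1, so a_6 = 2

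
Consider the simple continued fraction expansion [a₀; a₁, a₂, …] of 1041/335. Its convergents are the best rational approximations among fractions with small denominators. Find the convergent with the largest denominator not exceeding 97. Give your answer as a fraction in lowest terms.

a_0 = 3: 3/1  (≤ bound)
a_1 = 9: 28/9  (≤ bound)
a_2 = 3: 87/28  (≤ bound)
a_3 = 3: 289/93  (≤ bound)
a_4 = 1: 376/121  (> 97, stop)

289/93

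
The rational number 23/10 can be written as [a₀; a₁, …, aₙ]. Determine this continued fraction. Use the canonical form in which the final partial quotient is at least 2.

[2; 3, 3]

⌊23/10⌋ = 2, remainder 3
⌊10/3⌋ = 3, remainder 1
⌊3/1⌋ = 3, remainder 0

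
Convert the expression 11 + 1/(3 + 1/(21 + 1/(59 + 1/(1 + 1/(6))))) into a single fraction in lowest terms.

Use the convergent recurrence hₖ = aₖ·hₖ₋₁ + hₖ₋₂ (and likewise for the denominators kₖ):
a_0 = 11: 11/1
a_1 = 3: 34/3
a_2 = 21: 725/64
a_3 = 59: 42809/3779
a_4 = 1: 43534/3843
a_5 = 6: 304013/26837

304013/26837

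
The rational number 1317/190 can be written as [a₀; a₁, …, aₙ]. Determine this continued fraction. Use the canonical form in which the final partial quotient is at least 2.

Repeatedly divide and take the remainder:
⌊1317/190⌋ = 6, remainder 177
⌊190/177⌋ = 1, remainder 13
⌊177/13⌋ = 13, remainder 8
⌊13/8⌋ = 1, remainder 5
⌊8/5⌋ = 1, remainder 3
⌊5/3⌋ = 1, remainder 2
⌊3/2⌋ = 1, remainder 1
⌊2/1⌋ = 2, remainder 0

[6; 1, 13, 1, 1, 1, 1, 2]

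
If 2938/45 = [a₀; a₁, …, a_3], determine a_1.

3

Repeatedly divide and take the remainder:
2938 ÷ 45 → quotient 65, remainder 13
45 ÷ 13 → quotient 3, remainder 6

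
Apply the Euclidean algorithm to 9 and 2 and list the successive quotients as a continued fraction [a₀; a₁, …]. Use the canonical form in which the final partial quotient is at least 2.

⌊9/2⌋ = 4, remainder 1
⌊2/1⌋ = 2, remainder 0

[4; 2]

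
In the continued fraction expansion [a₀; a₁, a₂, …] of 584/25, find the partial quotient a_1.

Run the Euclidean algorithm, recording each quotient:
584 = 23·25 + 9, so a_0 = 23
25 = 2·9 + 7, so a_1 = 2

2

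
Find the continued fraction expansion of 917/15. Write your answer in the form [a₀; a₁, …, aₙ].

[61; 7, 2]

Run the Euclidean algorithm, recording each quotient:
917 = 61·15 + 2, so a_0 = 61
15 = 7·2 + 1, so a_1 = 7
2 = 2·1 + 0, so a_2 = 2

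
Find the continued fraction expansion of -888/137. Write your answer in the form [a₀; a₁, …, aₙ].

Repeatedly divide and take the remainder:
-888 = -7·137 + 71, so a_0 = -7
137 = 1·71 + 66, so a_1 = 1
71 = 1·66 + 5, so a_2 = 1
66 = 13·5 + 1, so a_3 = 13
5 = 5·1 + 0, so a_4 = 5

[-7; 1, 1, 13, 5]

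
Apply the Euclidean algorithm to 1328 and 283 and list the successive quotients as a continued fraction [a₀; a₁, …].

Apply division with remainder until the remainder is 0:
1328 = 4·283 + 196, so a_0 = 4
283 = 1·196 + 87, so a_1 = 1
196 = 2·87 + 22, so a_2 = 2
87 = 3·22 + 21, so a_3 = 3
22 = 1·21 + 1, so a_4 = 1
21 = 21·1 + 0, so a_5 = 21

[4; 1, 2, 3, 1, 21]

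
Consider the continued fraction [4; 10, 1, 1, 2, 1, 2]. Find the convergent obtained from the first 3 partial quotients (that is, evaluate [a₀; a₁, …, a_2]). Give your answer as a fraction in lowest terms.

Use the convergent recurrence hₖ = aₖ·hₖ₋₁ + hₖ₋₂ (and likewise for the denominators kₖ):
a_0 = 4: 4/1
a_1 = 10: 41/10
a_2 = 1: 45/11

45/11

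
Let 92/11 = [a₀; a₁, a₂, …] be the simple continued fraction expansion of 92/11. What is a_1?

2

92 ÷ 11 → quotient 8, remainder 4
11 ÷ 4 → quotient 2, remainder 3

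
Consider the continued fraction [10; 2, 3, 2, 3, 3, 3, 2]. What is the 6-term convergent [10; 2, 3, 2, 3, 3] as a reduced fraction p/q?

1889/181

Build up convergents one term at a time:
a_0 = 10: 10/1
a_1 = 2: 21/2
a_2 = 3: 73/7
a_3 = 2: 167/16
a_4 = 3: 574/55
a_5 = 3: 1889/181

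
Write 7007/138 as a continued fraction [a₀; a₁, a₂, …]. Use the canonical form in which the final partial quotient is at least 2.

[50; 1, 3, 2, 4, 1, 2]

Run the Euclidean algorithm, recording each quotient:
⌊7007/138⌋ = 50, remainder 107
⌊138/107⌋ = 1, remainder 31
⌊107/31⌋ = 3, remainder 14
⌊31/14⌋ = 2, remainder 3
⌊14/3⌋ = 4, remainder 2
⌊3/2⌋ = 1, remainder 1
⌊2/1⌋ = 2, remainder 0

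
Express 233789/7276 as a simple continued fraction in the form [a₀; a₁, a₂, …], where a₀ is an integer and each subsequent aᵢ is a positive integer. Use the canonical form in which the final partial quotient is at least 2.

[32; 7, 1, 1, 1, 1, 13, 14]

Apply division with remainder until the remainder is 0:
233789 = 32·7276 + 957, so a_0 = 32
7276 = 7·957 + 577, so a_1 = 7
957 = 1·577 + 380, so a_2 = 1
577 = 1·380 + 197, so a_3 = 1
380 = 1·197 + 183, so a_4 = 1
197 = 1·183 + 14, so a_5 = 1
183 = 13·14 + 1, so a_6 = 13
14 = 14·1 + 0, so a_7 = 14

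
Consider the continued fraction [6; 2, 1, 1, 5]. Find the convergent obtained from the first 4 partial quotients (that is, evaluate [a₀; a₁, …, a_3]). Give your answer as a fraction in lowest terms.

32/5

Compute successive convergents:
a_0 = 6: 6/1
a_1 = 2: 13/2
a_2 = 1: 19/3
a_3 = 1: 32/5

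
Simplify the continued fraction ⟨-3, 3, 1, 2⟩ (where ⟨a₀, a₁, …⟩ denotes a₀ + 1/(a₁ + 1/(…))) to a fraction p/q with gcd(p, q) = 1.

-30/11

Use the convergent recurrence hₖ = aₖ·hₖ₋₁ + hₖ₋₂ (and likewise for the denominators kₖ):
a_0 = -3: -3/1
a_1 = 3: -8/3
a_2 = 1: -11/4
a_3 = 2: -30/11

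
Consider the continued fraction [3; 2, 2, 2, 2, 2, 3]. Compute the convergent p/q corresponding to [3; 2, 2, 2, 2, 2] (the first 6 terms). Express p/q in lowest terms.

Start with 2.
2 + 1/(2/1) = 2 + 1/2 = 5/2
2 + 1/(5/2) = 2 + 2/5 = 12/5
2 + 1/(12/5) = 2 + 5/12 = 29/12
2 + 1/(29/12) = 2 + 12/29 = 70/29
3 + 1/(70/29) = 3 + 29/70 = 239/70

239/70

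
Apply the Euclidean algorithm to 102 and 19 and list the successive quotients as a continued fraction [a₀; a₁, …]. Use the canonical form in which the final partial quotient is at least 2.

102 ÷ 19 → quotient 5, remainder 7
19 ÷ 7 → quotient 2, remainder 5
7 ÷ 5 → quotient 1, remainder 2
5 ÷ 2 → quotient 2, remainder 1
2 ÷ 1 → quotient 2, remainder 0

[5; 2, 1, 2, 2]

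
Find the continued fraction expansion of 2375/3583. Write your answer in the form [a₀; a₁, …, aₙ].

2375 ÷ 3583 → quotient 0, remainder 2375
3583 ÷ 2375 → quotient 1, remainder 1208
2375 ÷ 1208 → quotient 1, remainder 1167
1208 ÷ 1167 → quotient 1, remainder 41
1167 ÷ 41 → quotient 28, remainder 19
41 ÷ 19 → quotient 2, remainder 3
19 ÷ 3 → quotient 6, remainder 1
3 ÷ 1 → quotient 3, remainder 0

[0; 1, 1, 1, 28, 2, 6, 3]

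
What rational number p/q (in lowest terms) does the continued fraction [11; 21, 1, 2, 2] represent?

1679/152

Build up convergents one term at a time:
a_0 = 11: 11/1
a_1 = 21: 232/21
a_2 = 1: 243/22
a_3 = 2: 718/65
a_4 = 2: 1679/152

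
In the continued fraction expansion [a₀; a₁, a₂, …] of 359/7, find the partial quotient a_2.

Run the Euclidean algorithm, recording each quotient:
⌊359/7⌋ = 51, remainder 2
⌊7/2⌋ = 3, remainder 1
⌊2/1⌋ = 2, remainder 0

2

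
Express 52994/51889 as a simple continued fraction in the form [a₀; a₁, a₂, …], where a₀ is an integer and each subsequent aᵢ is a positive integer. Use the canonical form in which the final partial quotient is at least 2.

⌊52994/51889⌋ = 1, remainder 1105
⌊51889/1105⌋ = 46, remainder 1059
⌊1105/1059⌋ = 1, remainder 46
⌊1059/46⌋ = 23, remainder 1
⌊46/1⌋ = 46, remainder 0

[1; 46, 1, 23, 46]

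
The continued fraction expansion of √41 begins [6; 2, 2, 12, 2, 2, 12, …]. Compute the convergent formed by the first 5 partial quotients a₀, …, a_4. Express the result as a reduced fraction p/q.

a_0 = 6: 6/1
a_1 = 2: 13/2
a_2 = 2: 32/5
a_3 = 12: 397/62
a_4 = 2: 826/129

826/129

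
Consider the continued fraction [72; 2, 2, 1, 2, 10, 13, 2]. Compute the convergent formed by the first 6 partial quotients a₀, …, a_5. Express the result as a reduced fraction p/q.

14267/197

a_0 = 72: 72/1
a_1 = 2: 145/2
a_2 = 2: 362/5
a_3 = 1: 507/7
a_4 = 2: 1376/19
a_5 = 10: 14267/197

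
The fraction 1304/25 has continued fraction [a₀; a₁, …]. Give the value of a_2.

4

⌊1304/25⌋ = 52, remainder 4
⌊25/4⌋ = 6, remainder 1
⌊4/1⌋ = 4, remainder 0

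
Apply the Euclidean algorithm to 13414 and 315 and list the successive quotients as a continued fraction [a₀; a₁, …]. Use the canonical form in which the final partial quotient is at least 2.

[42; 1, 1, 2, 2, 8, 3]

⌊13414/315⌋ = 42, remainder 184
⌊315/184⌋ = 1, remainder 131
⌊184/131⌋ = 1, remainder 53
⌊131/53⌋ = 2, remainder 25
⌊53/25⌋ = 2, remainder 3
⌊25/3⌋ = 8, remainder 1
⌊3/1⌋ = 3, remainder 0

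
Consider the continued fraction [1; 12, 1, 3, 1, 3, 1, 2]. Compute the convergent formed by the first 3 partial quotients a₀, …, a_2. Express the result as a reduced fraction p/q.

14/13

Compute successive convergents:
a_0 = 1: 1/1
a_1 = 12: 13/12
a_2 = 1: 14/13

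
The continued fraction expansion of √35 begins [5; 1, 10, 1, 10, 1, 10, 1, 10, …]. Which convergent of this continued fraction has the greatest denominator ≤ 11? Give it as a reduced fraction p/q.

65/11

a_0 = 5: 5/1  (≤ bound)
a_1 = 1: 6/1  (≤ bound)
a_2 = 10: 65/11  (≤ bound)
a_3 = 1: 71/12  (> 11, stop)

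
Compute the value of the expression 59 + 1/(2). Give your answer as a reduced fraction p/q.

Compute successive convergents:
a_0 = 59: 59/1
a_1 = 2: 119/2

119/2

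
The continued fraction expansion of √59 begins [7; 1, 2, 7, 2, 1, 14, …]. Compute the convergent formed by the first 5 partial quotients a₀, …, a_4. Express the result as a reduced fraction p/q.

361/47

Start with 2.
7 + 1/(2/1) = 7 + 1/2 = 15/2
2 + 1/(15/2) = 2 + 2/15 = 32/15
1 + 1/(32/15) = 1 + 15/32 = 47/32
7 + 1/(47/32) = 7 + 32/47 = 361/47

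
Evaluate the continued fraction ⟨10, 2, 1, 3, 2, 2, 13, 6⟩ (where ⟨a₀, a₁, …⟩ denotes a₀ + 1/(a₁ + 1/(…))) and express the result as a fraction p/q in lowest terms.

Start with 6.
13 + 1/(6/1) = 13 + 1/6 = 79/6
2 + 1/(79/6) = 2 + 6/79 = 164/79
2 + 1/(164/79) = 2 + 79/164 = 407/164
3 + 1/(407/164) = 3 + 164/407 = 1385/407
1 + 1/(1385/407) = 1 + 407/1385 = 1792/1385
2 + 1/(1792/1385) = 2 + 1385/1792 = 4969/1792
10 + 1/(4969/1792) = 10 + 1792/4969 = 51482/4969

51482/4969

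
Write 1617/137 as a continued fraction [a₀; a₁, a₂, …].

[11; 1, 4, 13, 2]

1617 = 11·137 + 110, so a_0 = 11
137 = 1·110 + 27, so a_1 = 1
110 = 4·27 + 2, so a_2 = 4
27 = 13·2 + 1, so a_3 = 13
2 = 2·1 + 0, so a_4 = 2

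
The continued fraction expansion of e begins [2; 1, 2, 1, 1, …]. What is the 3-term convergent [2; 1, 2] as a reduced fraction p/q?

Build up convergents one term at a time:
a_0 = 2: 2/1
a_1 = 1: 3/1
a_2 = 2: 8/3

8/3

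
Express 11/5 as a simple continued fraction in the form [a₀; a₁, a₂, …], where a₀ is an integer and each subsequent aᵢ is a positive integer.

[2; 5]

Run the Euclidean algorithm, recording each quotient:
⌊11/5⌋ = 2, remainder 1
⌊5/1⌋ = 5, remainder 0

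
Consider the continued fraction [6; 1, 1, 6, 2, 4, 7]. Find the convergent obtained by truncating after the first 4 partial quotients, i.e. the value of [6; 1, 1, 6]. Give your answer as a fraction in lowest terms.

Start with 6.
1 + 1/(6/1) = 1 + 1/6 = 7/6
1 + 1/(7/6) = 1 + 6/7 = 13/7
6 + 1/(13/7) = 6 + 7/13 = 85/13

85/13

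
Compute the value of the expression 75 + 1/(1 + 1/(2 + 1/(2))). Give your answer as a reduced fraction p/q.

a_0 = 75: 75/1
a_1 = 1: 76/1
a_2 = 2: 227/3
a_3 = 2: 530/7

530/7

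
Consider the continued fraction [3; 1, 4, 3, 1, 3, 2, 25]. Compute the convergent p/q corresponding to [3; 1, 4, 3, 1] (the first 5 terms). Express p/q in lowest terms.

80/21

Work from the innermost term outward:
Start with 1.
3 + 1/(1/1) = 3 + 1/1 = 4/1
4 + 1/(4/1) = 4 + 1/4 = 17/4
1 + 1/(17/4) = 1 + 4/17 = 21/17
3 + 1/(21/17) = 3 + 17/21 = 80/21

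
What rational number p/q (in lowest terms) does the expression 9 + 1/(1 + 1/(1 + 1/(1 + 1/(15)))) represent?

Use the convergent recurrence hₖ = aₖ·hₖ₋₁ + hₖ₋₂ (and likewise for the denominators kₖ):
a_0 = 9: 9/1
a_1 = 1: 10/1
a_2 = 1: 19/2
a_3 = 1: 29/3
a_4 = 15: 454/47

454/47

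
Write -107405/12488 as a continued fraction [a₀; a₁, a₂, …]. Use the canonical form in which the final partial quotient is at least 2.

Apply division with remainder until the remainder is 0:
-107405 ÷ 12488 → quotient -9, remainder 4987
12488 ÷ 4987 → quotient 2, remainder 2514
4987 ÷ 2514 → quotient 1, remainder 2473
2514 ÷ 2473 → quotient 1, remainder 41
2473 ÷ 41 → quotient 60, remainder 13
41 ÷ 13 → quotient 3, remainder 2
13 ÷ 2 → quotient 6, remainder 1
2 ÷ 1 → quotient 2, remainder 0

[-9; 2, 1, 1, 60, 3, 6, 2]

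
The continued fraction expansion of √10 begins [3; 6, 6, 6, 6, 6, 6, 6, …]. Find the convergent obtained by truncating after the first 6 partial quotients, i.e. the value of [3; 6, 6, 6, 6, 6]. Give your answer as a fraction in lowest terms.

27379/8658

Use the convergent recurrence hₖ = aₖ·hₖ₋₁ + hₖ₋₂ (and likewise for the denominators kₖ):
a_0 = 3: 3/1
a_1 = 6: 19/6
a_2 = 6: 117/37
a_3 = 6: 721/228
a_4 = 6: 4443/1405
a_5 = 6: 27379/8658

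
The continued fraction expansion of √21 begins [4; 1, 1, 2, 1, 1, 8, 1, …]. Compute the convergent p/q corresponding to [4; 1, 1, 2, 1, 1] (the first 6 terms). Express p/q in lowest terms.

a_0 = 4: 4/1
a_1 = 1: 5/1
a_2 = 1: 9/2
a_3 = 2: 23/5
a_4 = 1: 32/7
a_5 = 1: 55/12

55/12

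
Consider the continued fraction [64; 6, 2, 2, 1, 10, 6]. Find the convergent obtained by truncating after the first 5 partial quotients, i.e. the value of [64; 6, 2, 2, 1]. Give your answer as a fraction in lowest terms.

2887/45

Start with 1.
2 + 1/(1/1) = 2 + 1/1 = 3/1
2 + 1/(3/1) = 2 + 1/3 = 7/3
6 + 1/(7/3) = 6 + 3/7 = 45/7
64 + 1/(45/7) = 64 + 7/45 = 2887/45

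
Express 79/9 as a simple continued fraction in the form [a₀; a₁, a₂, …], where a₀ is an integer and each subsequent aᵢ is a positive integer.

[8; 1, 3, 2]

Run the Euclidean algorithm, recording each quotient:
79 ÷ 9 → quotient 8, remainder 7
9 ÷ 7 → quotient 1, remainder 2
7 ÷ 2 → quotient 3, remainder 1
2 ÷ 1 → quotient 2, remainder 0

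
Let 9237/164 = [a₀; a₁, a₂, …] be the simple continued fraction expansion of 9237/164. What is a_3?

9237 = 56·164 + 53, so a_0 = 56
164 = 3·53 + 5, so a_1 = 3
53 = 10·5 + 3, so a_2 = 10
5 = 1·3 + 2, so a_3 = 1

1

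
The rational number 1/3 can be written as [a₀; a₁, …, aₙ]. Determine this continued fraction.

Apply division with remainder until the remainder is 0:
⌊1/3⌋ = 0, remainder 1
⌊3/1⌋ = 3, remainder 0

[0; 3]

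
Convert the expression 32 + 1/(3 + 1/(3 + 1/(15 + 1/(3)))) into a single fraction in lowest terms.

15149/469

Collapse the nested fraction from the inside out:
Start with 3.
15 + 1/(3/1) = 15 + 1/3 = 46/3
3 + 1/(46/3) = 3 + 3/46 = 141/46
3 + 1/(141/46) = 3 + 46/141 = 469/141
32 + 1/(469/141) = 32 + 141/469 = 15149/469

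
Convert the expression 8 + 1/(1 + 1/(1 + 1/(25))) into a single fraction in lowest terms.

Start with 25.
1 + 1/(25/1) = 1 + 1/25 = 26/25
1 + 1/(26/25) = 1 + 25/26 = 51/26
8 + 1/(51/26) = 8 + 26/51 = 434/51

434/51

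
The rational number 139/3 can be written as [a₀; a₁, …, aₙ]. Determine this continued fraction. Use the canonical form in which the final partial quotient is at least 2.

[46; 3]

139 ÷ 3 → quotient 46, remainder 1
3 ÷ 1 → quotient 3, remainder 0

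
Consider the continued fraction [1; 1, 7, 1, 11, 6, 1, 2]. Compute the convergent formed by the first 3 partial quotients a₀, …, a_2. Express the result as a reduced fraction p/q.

Build up convergents one term at a time:
a_0 = 1: 1/1
a_1 = 1: 2/1
a_2 = 7: 15/8

15/8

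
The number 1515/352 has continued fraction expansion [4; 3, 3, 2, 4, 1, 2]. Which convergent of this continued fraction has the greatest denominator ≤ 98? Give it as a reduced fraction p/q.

99/23

List convergents until the denominator exceeds the bound:
a_0 = 4: 4/1  (≤ bound)
a_1 = 3: 13/3  (≤ bound)
a_2 = 3: 43/10  (≤ bound)
a_3 = 2: 99/23  (≤ bound)
a_4 = 4: 439/102  (> 98, stop)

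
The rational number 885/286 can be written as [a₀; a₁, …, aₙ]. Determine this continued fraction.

[3; 10, 1, 1, 2, 5]

885 ÷ 286 → quotient 3, remainder 27
286 ÷ 27 → quotient 10, remainder 16
27 ÷ 16 → quotient 1, remainder 11
16 ÷ 11 → quotient 1, remainder 5
11 ÷ 5 → quotient 2, remainder 1
5 ÷ 1 → quotient 5, remainder 0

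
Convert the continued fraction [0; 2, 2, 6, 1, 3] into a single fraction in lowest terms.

58/143

Work from the innermost term outward:
Start with 3.
1 + 1/(3/1) = 1 + 1/3 = 4/3
6 + 1/(4/3) = 6 + 3/4 = 27/4
2 + 1/(27/4) = 2 + 4/27 = 58/27
2 + 1/(58/27) = 2 + 27/58 = 143/58
0 + 1/(143/58) = 0 + 58/143 = 58/143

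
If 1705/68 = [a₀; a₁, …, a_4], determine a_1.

Repeatedly divide and take the remainder:
1705 ÷ 68 → quotient 25, remainder 5
68 ÷ 5 → quotient 13, remainder 3

13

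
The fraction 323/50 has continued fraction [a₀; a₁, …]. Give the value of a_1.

2

323 ÷ 50 → quotient 6, remainder 23
50 ÷ 23 → quotient 2, remainder 4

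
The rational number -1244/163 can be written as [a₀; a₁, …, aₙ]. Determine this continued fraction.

[-8; 2, 1, 2, 1, 1, 8]

-1244 ÷ 163 → quotient -8, remainder 60
163 ÷ 60 → quotient 2, remainder 43
60 ÷ 43 → quotient 1, remainder 17
43 ÷ 17 → quotient 2, remainder 9
17 ÷ 9 → quotient 1, remainder 8
9 ÷ 8 → quotient 1, remainder 1
8 ÷ 1 → quotient 8, remainder 0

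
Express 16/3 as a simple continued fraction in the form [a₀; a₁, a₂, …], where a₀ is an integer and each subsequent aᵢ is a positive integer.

16 = 5·3 + 1, so a_0 = 5
3 = 3·1 + 0, so a_1 = 3

[5; 3]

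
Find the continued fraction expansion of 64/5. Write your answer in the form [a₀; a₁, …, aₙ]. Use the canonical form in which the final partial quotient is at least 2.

64 = 12·5 + 4, so a_0 = 12
5 = 1·4 + 1, so a_1 = 1
4 = 4·1 + 0, so a_2 = 4

[12; 1, 4]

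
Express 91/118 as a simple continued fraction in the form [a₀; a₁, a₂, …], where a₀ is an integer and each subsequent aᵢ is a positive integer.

[0; 1, 3, 2, 1, 2, 3]

91 ÷ 118 → quotient 0, remainder 91
118 ÷ 91 → quotient 1, remainder 27
91 ÷ 27 → quotient 3, remainder 10
27 ÷ 10 → quotient 2, remainder 7
10 ÷ 7 → quotient 1, remainder 3
7 ÷ 3 → quotient 2, remainder 1
3 ÷ 1 → quotient 3, remainder 0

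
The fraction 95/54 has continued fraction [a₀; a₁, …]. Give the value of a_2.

Run the Euclidean algorithm, recording each quotient:
⌊95/54⌋ = 1, remainder 41
⌊54/41⌋ = 1, remainder 13
⌊41/13⌋ = 3, remainder 2

3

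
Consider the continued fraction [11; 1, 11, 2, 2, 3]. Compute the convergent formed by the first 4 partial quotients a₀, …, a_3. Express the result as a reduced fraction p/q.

298/25

a_0 = 11: 11/1
a_1 = 1: 12/1
a_2 = 11: 143/12
a_3 = 2: 298/25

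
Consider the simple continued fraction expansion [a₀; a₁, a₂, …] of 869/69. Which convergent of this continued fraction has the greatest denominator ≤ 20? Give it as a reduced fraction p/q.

List convergents until the denominator exceeds the bound:
a_0 = 12: 12/1  (≤ bound)
a_1 = 1: 13/1  (≤ bound)
a_2 = 1: 25/2  (≤ bound)
a_3 = 2: 63/5  (≤ bound)
a_4 = 6: 403/32  (> 20, stop)

63/5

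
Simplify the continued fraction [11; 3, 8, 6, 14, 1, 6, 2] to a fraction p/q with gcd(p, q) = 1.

390481/34494

Build up convergents one term at a time:
a_0 = 11: 11/1
a_1 = 3: 34/3
a_2 = 8: 283/25
a_3 = 6: 1732/153
a_4 = 14: 24531/2167
a_5 = 1: 26263/2320
a_6 = 6: 182109/16087
a_7 = 2: 390481/34494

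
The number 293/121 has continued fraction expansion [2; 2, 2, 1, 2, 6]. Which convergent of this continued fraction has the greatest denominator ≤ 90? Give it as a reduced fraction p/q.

List convergents until the denominator exceeds the bound:
a_0 = 2: 2/1  (≤ bound)
a_1 = 2: 5/2  (≤ bound)
a_2 = 2: 12/5  (≤ bound)
a_3 = 1: 17/7  (≤ bound)
a_4 = 2: 46/19  (≤ bound)
a_5 = 6: 293/121  (> 90, stop)

46/19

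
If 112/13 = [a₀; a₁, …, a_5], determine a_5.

2

Repeatedly divide and take the remainder:
⌊112/13⌋ = 8, remainder 8
⌊13/8⌋ = 1, remainder 5
⌊8/5⌋ = 1, remainder 3
⌊5/3⌋ = 1, remainder 2
⌊3/2⌋ = 1, remainder 1
⌊2/1⌋ = 2, remainder 0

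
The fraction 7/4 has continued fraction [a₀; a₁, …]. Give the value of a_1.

1

Repeatedly divide and take the remainder:
⌊7/4⌋ = 1, remainder 3
⌊4/3⌋ = 1, remainder 1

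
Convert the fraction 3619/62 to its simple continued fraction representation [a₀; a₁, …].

[58; 2, 1, 2, 3, 2]

3619 = 58·62 + 23, so a_0 = 58
62 = 2·23 + 16, so a_1 = 2
23 = 1·16 + 7, so a_2 = 1
16 = 2·7 + 2, so a_3 = 2
7 = 3·2 + 1, so a_4 = 3
2 = 2·1 + 0, so a_5 = 2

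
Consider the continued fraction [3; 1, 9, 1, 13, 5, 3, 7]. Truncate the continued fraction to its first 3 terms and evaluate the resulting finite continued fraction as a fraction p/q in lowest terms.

39/10

a_0 = 3: 3/1
a_1 = 1: 4/1
a_2 = 9: 39/10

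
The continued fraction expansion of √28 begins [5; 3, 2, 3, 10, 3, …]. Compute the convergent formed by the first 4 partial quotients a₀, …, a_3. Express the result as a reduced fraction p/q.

Build up convergents one term at a time:
a_0 = 5: 5/1
a_1 = 3: 16/3
a_2 = 2: 37/7
a_3 = 3: 127/24

127/24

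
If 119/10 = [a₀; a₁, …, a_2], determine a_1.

1

119 ÷ 10 → quotient 11, remainder 9
10 ÷ 9 → quotient 1, remainder 1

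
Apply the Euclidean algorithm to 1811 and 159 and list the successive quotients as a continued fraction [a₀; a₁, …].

[11; 2, 1, 1, 3, 2, 1, 2]

⌊1811/159⌋ = 11, remainder 62
⌊159/62⌋ = 2, remainder 35
⌊62/35⌋ = 1, remainder 27
⌊35/27⌋ = 1, remainder 8
⌊27/8⌋ = 3, remainder 3
⌊8/3⌋ = 2, remainder 2
⌊3/2⌋ = 1, remainder 1
⌊2/1⌋ = 2, remainder 0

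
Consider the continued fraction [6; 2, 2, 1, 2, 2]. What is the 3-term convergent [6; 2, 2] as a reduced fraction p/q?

32/5

Collapse the nested fraction from the inside out:
Start with 2.
2 + 1/(2/1) = 2 + 1/2 = 5/2
6 + 1/(5/2) = 6 + 2/5 = 32/5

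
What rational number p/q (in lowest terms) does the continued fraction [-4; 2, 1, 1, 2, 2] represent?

-112/31

a_0 = -4: -4/1
a_1 = 2: -7/2
a_2 = 1: -11/3
a_3 = 1: -18/5
a_4 = 2: -47/13
a_5 = 2: -112/31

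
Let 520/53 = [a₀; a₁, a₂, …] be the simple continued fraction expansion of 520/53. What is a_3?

3

Apply division with remainder until the remainder is 0:
520 = 9·53 + 43, so a_0 = 9
53 = 1·43 + 10, so a_1 = 1
43 = 4·10 + 3, so a_2 = 4
10 = 3·3 + 1, so a_3 = 3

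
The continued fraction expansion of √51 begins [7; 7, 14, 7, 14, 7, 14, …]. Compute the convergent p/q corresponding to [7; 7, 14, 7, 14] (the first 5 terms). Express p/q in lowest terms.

Build up convergents one term at a time:
a_0 = 7: 7/1
a_1 = 7: 50/7
a_2 = 14: 707/99
a_3 = 7: 4999/700
a_4 = 14: 70693/9899

70693/9899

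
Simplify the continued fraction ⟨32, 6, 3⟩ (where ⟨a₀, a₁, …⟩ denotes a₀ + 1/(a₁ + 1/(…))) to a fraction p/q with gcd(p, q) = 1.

Build up convergents one term at a time:
a_0 = 32: 32/1
a_1 = 6: 193/6
a_2 = 3: 611/19

611/19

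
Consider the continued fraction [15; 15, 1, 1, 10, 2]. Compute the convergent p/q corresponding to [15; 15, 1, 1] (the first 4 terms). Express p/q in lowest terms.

467/31

a_0 = 15: 15/1
a_1 = 15: 226/15
a_2 = 1: 241/16
a_3 = 1: 467/31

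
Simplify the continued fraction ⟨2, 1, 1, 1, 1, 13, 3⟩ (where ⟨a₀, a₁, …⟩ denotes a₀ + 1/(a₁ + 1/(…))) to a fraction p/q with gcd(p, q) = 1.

Collapse the nested fraction from the inside out:
Start with 3.
13 + 1/(3/1) = 13 + 1/3 = 40/3
1 + 1/(40/3) = 1 + 3/40 = 43/40
1 + 1/(43/40) = 1 + 40/43 = 83/43
1 + 1/(83/43) = 1 + 43/83 = 126/83
1 + 1/(126/83) = 1 + 83/126 = 209/126
2 + 1/(209/126) = 2 + 126/209 = 544/209

544/209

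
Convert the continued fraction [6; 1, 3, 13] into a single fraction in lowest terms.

358/53

a_0 = 6: 6/1
a_1 = 1: 7/1
a_2 = 3: 27/4
a_3 = 13: 358/53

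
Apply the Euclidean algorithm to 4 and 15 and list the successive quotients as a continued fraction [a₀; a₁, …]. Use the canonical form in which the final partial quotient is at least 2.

[0; 3, 1, 3]

Apply division with remainder until the remainder is 0:
4 = 0·15 + 4, so a_0 = 0
15 = 3·4 + 3, so a_1 = 3
4 = 1·3 + 1, so a_2 = 1
3 = 3·1 + 0, so a_3 = 3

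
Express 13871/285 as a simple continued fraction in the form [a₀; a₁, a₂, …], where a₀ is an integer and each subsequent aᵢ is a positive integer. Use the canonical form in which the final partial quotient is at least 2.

13871 ÷ 285 → quotient 48, remainder 191
285 ÷ 191 → quotient 1, remainder 94
191 ÷ 94 → quotient 2, remainder 3
94 ÷ 3 → quotient 31, remainder 1
3 ÷ 1 → quotient 3, remainder 0

[48; 1, 2, 31, 3]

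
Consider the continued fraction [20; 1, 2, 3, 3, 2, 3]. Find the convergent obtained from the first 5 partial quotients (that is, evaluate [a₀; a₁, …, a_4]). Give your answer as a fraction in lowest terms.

Start with 3.
3 + 1/(3/1) = 3 + 1/3 = 10/3
2 + 1/(10/3) = 2 + 3/10 = 23/10
1 + 1/(23/10) = 1 + 10/23 = 33/23
20 + 1/(33/23) = 20 + 23/33 = 683/33

683/33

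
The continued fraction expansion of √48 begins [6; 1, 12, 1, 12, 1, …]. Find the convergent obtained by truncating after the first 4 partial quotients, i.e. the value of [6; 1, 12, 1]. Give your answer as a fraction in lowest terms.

Use the convergent recurrence hₖ = aₖ·hₖ₋₁ + hₖ₋₂ (and likewise for the denominators kₖ):
a_0 = 6: 6/1
a_1 = 1: 7/1
a_2 = 12: 90/13
a_3 = 1: 97/14

97/14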